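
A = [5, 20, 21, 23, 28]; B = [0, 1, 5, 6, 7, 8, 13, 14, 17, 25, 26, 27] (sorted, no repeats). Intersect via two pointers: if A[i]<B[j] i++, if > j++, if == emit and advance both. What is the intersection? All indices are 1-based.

intersection = [5]

[i=1,j=1] 5>0 → j++
[i=1,j=2] 5>1 → j++
[i=1,j=3] 5==5 emit → i++,j++
[i=2,j=4] 20>6 → j++
[i=2,j=5] 20>7 → j++
[i=2,j=6] 20>8 → j++
[i=2,j=7] 20>13 → j++
[i=2,j=8] 20>14 → j++
[i=2,j=9] 20>17 → j++
[i=2,j=10] 20<25 → i++
[i=3,j=10] 21<25 → i++
[i=4,j=10] 23<25 → i++
[i=5,j=10] 28>25 → j++
[i=5,j=11] 28>26 → j++
[i=5,j=12] 28>27 → j++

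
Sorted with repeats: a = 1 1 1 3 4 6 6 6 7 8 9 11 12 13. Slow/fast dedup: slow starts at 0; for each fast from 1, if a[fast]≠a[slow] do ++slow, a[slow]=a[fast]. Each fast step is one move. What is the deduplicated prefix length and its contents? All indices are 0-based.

(s=0,f=1) a[fast]=1=a[slow] dup → fast++
(s=0,f=2) a[fast]=1=a[slow] dup → fast++
(s=0,f=3) a[fast]=3≠a[slow]=1 write a[1]=3 → slow++,fast++
(s=1,f=4) a[fast]=4≠a[slow]=3 write a[2]=4 → slow++,fast++
(s=2,f=5) a[fast]=6≠a[slow]=4 write a[3]=6 → slow++,fast++
(s=3,f=6) a[fast]=6=a[slow] dup → fast++
(s=3,f=7) a[fast]=6=a[slow] dup → fast++
(s=3,f=8) a[fast]=7≠a[slow]=6 write a[4]=7 → slow++,fast++
(s=4,f=9) a[fast]=8≠a[slow]=7 write a[5]=8 → slow++,fast++
(s=5,f=10) a[fast]=9≠a[slow]=8 write a[6]=9 → slow++,fast++
(s=6,f=11) a[fast]=11≠a[slow]=9 write a[7]=11 → slow++,fast++
(s=7,f=12) a[fast]=12≠a[slow]=11 write a[8]=12 → slow++,fast++
(s=8,f=13) a[fast]=13≠a[slow]=12 write a[9]=13 → slow++,fast++

length 10; prefix = [1, 3, 4, 6, 7, 8, 9, 11, 12, 13]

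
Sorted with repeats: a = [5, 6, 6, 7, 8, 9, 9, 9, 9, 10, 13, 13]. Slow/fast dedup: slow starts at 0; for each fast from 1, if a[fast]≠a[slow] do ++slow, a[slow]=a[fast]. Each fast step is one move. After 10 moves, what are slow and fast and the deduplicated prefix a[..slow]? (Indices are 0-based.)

slow=0 fast=1: a[fast]=6≠a[slow]=5 write a[1]=6, slow++,fast++
slow=1 fast=2: a[fast]=6=a[slow] dup, fast++
slow=1 fast=3: a[fast]=7≠a[slow]=6 write a[2]=7, slow++,fast++
slow=2 fast=4: a[fast]=8≠a[slow]=7 write a[3]=8, slow++,fast++
slow=3 fast=5: a[fast]=9≠a[slow]=8 write a[4]=9, slow++,fast++
slow=4 fast=6: a[fast]=9=a[slow] dup, fast++
slow=4 fast=7: a[fast]=9=a[slow] dup, fast++
slow=4 fast=8: a[fast]=9=a[slow] dup, fast++
slow=4 fast=9: a[fast]=10≠a[slow]=9 write a[5]=10, slow++,fast++
slow=5 fast=10: a[fast]=13≠a[slow]=10 write a[6]=13, slow++,fast++

slow=6, fast=11, prefix=[5, 6, 7, 8, 9, 10, 13]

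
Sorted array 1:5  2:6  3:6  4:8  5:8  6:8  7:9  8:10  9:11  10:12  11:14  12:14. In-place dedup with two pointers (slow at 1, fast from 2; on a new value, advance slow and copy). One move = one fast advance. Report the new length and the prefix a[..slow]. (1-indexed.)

(s=1,f=2) a[fast]=6≠a[slow]=5 write a[2]=6 → slow++,fast++
(s=2,f=3) a[fast]=6=a[slow] dup → fast++
(s=2,f=4) a[fast]=8≠a[slow]=6 write a[3]=8 → slow++,fast++
(s=3,f=5) a[fast]=8=a[slow] dup → fast++
(s=3,f=6) a[fast]=8=a[slow] dup → fast++
(s=3,f=7) a[fast]=9≠a[slow]=8 write a[4]=9 → slow++,fast++
(s=4,f=8) a[fast]=10≠a[slow]=9 write a[5]=10 → slow++,fast++
(s=5,f=9) a[fast]=11≠a[slow]=10 write a[6]=11 → slow++,fast++
(s=6,f=10) a[fast]=12≠a[slow]=11 write a[7]=12 → slow++,fast++
(s=7,f=11) a[fast]=14≠a[slow]=12 write a[8]=14 → slow++,fast++
(s=8,f=12) a[fast]=14=a[slow] dup → fast++

length 8; prefix = [5, 6, 8, 9, 10, 11, 12, 14]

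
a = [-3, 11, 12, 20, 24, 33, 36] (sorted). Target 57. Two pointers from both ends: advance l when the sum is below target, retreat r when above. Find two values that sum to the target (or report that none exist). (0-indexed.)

[0,6] -3+36=33 <57 → l++
[1,6] 11+36=47 <57 → l++
[2,6] 12+36=48 <57 → l++
[3,6] 20+36=56 <57 → l++
[4,6] 24+36=60 >57 → r--
[4,5] 24+33=57 → found

(24, 33)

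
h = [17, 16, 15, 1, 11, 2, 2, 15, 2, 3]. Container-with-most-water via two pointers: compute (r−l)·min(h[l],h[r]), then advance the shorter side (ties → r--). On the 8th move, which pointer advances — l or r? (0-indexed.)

l=0 r=9: min(17,3)*9=27 best=27 *, r--
l=0 r=8: min(17,2)*8=16 best=27, r--
l=0 r=7: min(17,15)*7=105 best=105 *, r--
l=0 r=6: min(17,2)*6=12 best=105, r--
l=0 r=5: min(17,2)*5=10 best=105, r--
l=0 r=4: min(17,11)*4=44 best=105, r--
l=0 r=3: min(17,1)*3=3 best=105, r--
l=0 r=2: min(17,15)*2=30 best=105, r--

r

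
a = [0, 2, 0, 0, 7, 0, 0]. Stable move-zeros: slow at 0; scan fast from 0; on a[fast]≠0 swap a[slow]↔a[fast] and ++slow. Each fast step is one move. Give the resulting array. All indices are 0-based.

[2, 7, 0, 0, 0, 0, 0]

slow=0 fast=0: a[fast]=0, fast++
slow=0 fast=1: a[fast]=2≠0 swap→a[0]=2, slow++,fast++
slow=1 fast=2: a[fast]=0, fast++
slow=1 fast=3: a[fast]=0, fast++
slow=1 fast=4: a[fast]=7≠0 swap→a[1]=7, slow++,fast++
slow=2 fast=5: a[fast]=0, fast++
slow=2 fast=6: a[fast]=0, fast++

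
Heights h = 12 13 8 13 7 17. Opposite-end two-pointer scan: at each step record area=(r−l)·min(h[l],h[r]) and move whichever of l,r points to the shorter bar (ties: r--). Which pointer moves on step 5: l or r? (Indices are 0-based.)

l

[0,5] min(12,17)*5=60 best=60 * → l++
[1,5] min(13,17)*4=52 best=60 → l++
[2,5] min(8,17)*3=24 best=60 → l++
[3,5] min(13,17)*2=26 best=60 → l++
[4,5] min(7,17)*1=7 best=60 → l++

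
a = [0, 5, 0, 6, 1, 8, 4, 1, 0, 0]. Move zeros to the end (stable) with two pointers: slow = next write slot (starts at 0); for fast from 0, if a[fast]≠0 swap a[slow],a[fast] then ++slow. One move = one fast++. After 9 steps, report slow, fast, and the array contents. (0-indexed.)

slow=6, fast=9, a=[5, 6, 1, 8, 4, 1, 0, 0, 0, 0]

slow=0 fast=0: a[fast]=0, fast++
slow=0 fast=1: a[fast]=5≠0 swap→a[0]=5, slow++,fast++
slow=1 fast=2: a[fast]=0, fast++
slow=1 fast=3: a[fast]=6≠0 swap→a[1]=6, slow++,fast++
slow=2 fast=4: a[fast]=1≠0 swap→a[2]=1, slow++,fast++
slow=3 fast=5: a[fast]=8≠0 swap→a[3]=8, slow++,fast++
slow=4 fast=6: a[fast]=4≠0 swap→a[4]=4, slow++,fast++
slow=5 fast=7: a[fast]=1≠0 swap→a[5]=1, slow++,fast++
slow=6 fast=8: a[fast]=0, fast++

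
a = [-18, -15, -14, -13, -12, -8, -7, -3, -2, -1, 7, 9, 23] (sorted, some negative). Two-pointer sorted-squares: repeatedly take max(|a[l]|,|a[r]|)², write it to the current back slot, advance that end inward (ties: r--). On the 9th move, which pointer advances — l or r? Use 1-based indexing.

[1,13] |-18|<=|23| out[13]=529 → r--
[1,12] |-18|>|9| out[12]=324 → l++
[2,12] |-15|>|9| out[11]=225 → l++
[3,12] |-14|>|9| out[10]=196 → l++
[4,12] |-13|>|9| out[9]=169 → l++
[5,12] |-12|>|9| out[8]=144 → l++
[6,12] |-8|<=|9| out[7]=81 → r--
[6,11] |-8|>|7| out[6]=64 → l++
[7,11] |-7|<=|7| out[5]=49 → r--

r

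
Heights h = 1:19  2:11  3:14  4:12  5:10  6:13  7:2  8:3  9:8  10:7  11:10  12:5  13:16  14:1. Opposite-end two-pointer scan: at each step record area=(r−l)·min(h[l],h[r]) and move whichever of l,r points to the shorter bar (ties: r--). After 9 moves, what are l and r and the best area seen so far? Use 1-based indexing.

l=1 r=14: min(19,1)*13=13 best=13 *, r--
l=1 r=13: min(19,16)*12=192 best=192 *, r--
l=1 r=12: min(19,5)*11=55 best=192, r--
l=1 r=11: min(19,10)*10=100 best=192, r--
l=1 r=10: min(19,7)*9=63 best=192, r--
l=1 r=9: min(19,8)*8=64 best=192, r--
l=1 r=8: min(19,3)*7=21 best=192, r--
l=1 r=7: min(19,2)*6=12 best=192, r--
l=1 r=6: min(19,13)*5=65 best=192, r--

l=1, r=5, best area=192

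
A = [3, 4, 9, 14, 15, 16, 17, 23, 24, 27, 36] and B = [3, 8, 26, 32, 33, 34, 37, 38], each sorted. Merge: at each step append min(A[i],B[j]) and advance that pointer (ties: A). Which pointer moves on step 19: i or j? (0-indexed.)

j

[i=0,j=0] A[i]=3<=B[j]=3 take 3 → i++
[i=1,j=0] A[i]=4>B[j]=3 take 3 → j++
[i=1,j=1] A[i]=4<=B[j]=8 take 4 → i++
[i=2,j=1] A[i]=9>B[j]=8 take 8 → j++
[i=2,j=2] A[i]=9<=B[j]=26 take 9 → i++
[i=3,j=2] A[i]=14<=B[j]=26 take 14 → i++
[i=4,j=2] A[i]=15<=B[j]=26 take 15 → i++
[i=5,j=2] A[i]=16<=B[j]=26 take 16 → i++
[i=6,j=2] A[i]=17<=B[j]=26 take 17 → i++
[i=7,j=2] A[i]=23<=B[j]=26 take 23 → i++
[i=8,j=2] A[i]=24<=B[j]=26 take 24 → i++
[i=9,j=2] A[i]=27>B[j]=26 take 26 → j++
[i=9,j=3] A[i]=27<=B[j]=32 take 27 → i++
[i=10,j=3] A[i]=36>B[j]=32 take 32 → j++
[i=10,j=4] A[i]=36>B[j]=33 take 33 → j++
[i=10,j=5] A[i]=36>B[j]=34 take 34 → j++
[i=10,j=6] A[i]=36<=B[j]=37 take 36 → i++
[i=11,j=6] A done, take B[j]=37 → j++
[i=11,j=7] A done, take B[j]=38 → j++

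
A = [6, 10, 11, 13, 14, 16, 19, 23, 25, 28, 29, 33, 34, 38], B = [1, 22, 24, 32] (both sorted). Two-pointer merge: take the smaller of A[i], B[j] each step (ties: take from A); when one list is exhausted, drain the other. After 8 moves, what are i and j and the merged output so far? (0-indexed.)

i=0 j=0: A[i]=6>B[j]=1 take 1, j++
i=0 j=1: A[i]=6<=B[j]=22 take 6, i++
i=1 j=1: A[i]=10<=B[j]=22 take 10, i++
i=2 j=1: A[i]=11<=B[j]=22 take 11, i++
i=3 j=1: A[i]=13<=B[j]=22 take 13, i++
i=4 j=1: A[i]=14<=B[j]=22 take 14, i++
i=5 j=1: A[i]=16<=B[j]=22 take 16, i++
i=6 j=1: A[i]=19<=B[j]=22 take 19, i++

i=7, j=1, merged so far=[1, 6, 10, 11, 13, 14, 16, 19]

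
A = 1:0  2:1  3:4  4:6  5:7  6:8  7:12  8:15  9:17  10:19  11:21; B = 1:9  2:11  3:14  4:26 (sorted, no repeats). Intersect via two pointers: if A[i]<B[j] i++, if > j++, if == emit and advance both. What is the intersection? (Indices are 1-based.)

intersection = []

i=1 j=1: 0<9, i++
i=2 j=1: 1<9, i++
i=3 j=1: 4<9, i++
i=4 j=1: 6<9, i++
i=5 j=1: 7<9, i++
i=6 j=1: 8<9, i++
i=7 j=1: 12>9, j++
i=7 j=2: 12>11, j++
i=7 j=3: 12<14, i++
i=8 j=3: 15>14, j++
i=8 j=4: 15<26, i++
i=9 j=4: 17<26, i++
i=10 j=4: 19<26, i++
i=11 j=4: 21<26, i++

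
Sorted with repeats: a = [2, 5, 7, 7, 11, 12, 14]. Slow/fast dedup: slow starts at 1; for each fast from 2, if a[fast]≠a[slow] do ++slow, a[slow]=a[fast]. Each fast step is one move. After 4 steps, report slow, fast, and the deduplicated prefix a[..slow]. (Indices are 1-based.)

slow=1 fast=2: a[fast]=5≠a[slow]=2 write a[2]=5, slow++,fast++
slow=2 fast=3: a[fast]=7≠a[slow]=5 write a[3]=7, slow++,fast++
slow=3 fast=4: a[fast]=7=a[slow] dup, fast++
slow=3 fast=5: a[fast]=11≠a[slow]=7 write a[4]=11, slow++,fast++

slow=4, fast=6, prefix=[2, 5, 7, 11]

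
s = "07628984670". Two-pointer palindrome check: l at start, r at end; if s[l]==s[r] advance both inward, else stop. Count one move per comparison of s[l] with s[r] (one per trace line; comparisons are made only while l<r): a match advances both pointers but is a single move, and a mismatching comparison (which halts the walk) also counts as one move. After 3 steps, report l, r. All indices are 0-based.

[0,10] '0'=='0' → l++,r--
[1,9] '7'=='7' → l++,r--
[2,8] '6'=='6' → l++,r--

l=3, r=7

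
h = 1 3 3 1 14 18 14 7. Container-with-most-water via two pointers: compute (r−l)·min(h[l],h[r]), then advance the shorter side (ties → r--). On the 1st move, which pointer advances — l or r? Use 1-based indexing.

[1,8] min(1,7)*7=7 best=7 * → l++

l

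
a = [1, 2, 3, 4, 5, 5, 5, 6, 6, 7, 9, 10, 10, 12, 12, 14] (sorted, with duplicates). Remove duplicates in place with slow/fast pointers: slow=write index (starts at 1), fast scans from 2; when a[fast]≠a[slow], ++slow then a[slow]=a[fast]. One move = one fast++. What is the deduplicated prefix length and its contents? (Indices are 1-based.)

slow=1 fast=2: a[fast]=2≠a[slow]=1 write a[2]=2, slow++,fast++
slow=2 fast=3: a[fast]=3≠a[slow]=2 write a[3]=3, slow++,fast++
slow=3 fast=4: a[fast]=4≠a[slow]=3 write a[4]=4, slow++,fast++
slow=4 fast=5: a[fast]=5≠a[slow]=4 write a[5]=5, slow++,fast++
slow=5 fast=6: a[fast]=5=a[slow] dup, fast++
slow=5 fast=7: a[fast]=5=a[slow] dup, fast++
slow=5 fast=8: a[fast]=6≠a[slow]=5 write a[6]=6, slow++,fast++
slow=6 fast=9: a[fast]=6=a[slow] dup, fast++
slow=6 fast=10: a[fast]=7≠a[slow]=6 write a[7]=7, slow++,fast++
slow=7 fast=11: a[fast]=9≠a[slow]=7 write a[8]=9, slow++,fast++
slow=8 fast=12: a[fast]=10≠a[slow]=9 write a[9]=10, slow++,fast++
slow=9 fast=13: a[fast]=10=a[slow] dup, fast++
slow=9 fast=14: a[fast]=12≠a[slow]=10 write a[10]=12, slow++,fast++
slow=10 fast=15: a[fast]=12=a[slow] dup, fast++
slow=10 fast=16: a[fast]=14≠a[slow]=12 write a[11]=14, slow++,fast++

length 11; prefix = [1, 2, 3, 4, 5, 6, 7, 9, 10, 12, 14]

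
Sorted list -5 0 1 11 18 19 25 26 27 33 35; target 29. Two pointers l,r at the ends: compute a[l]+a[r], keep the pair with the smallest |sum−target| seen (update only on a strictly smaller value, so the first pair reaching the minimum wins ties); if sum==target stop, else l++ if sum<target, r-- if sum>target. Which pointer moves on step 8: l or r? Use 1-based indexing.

r

[1,11] -5+35=30 d=1 * → r--
[1,10] -5+33=28 d=1 → l++
[2,10] 0+33=33 d=4 → r--
[2,9] 0+27=27 d=2 → l++
[3,9] 1+27=28 d=1 → l++
[4,9] 11+27=38 d=9 → r--
[4,8] 11+26=37 d=8 → r--
[4,7] 11+25=36 d=7 → r--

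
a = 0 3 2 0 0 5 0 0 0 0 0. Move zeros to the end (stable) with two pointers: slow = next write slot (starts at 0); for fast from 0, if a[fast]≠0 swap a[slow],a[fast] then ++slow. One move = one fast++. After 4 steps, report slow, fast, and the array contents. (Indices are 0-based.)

slow=2, fast=4, a=[3, 2, 0, 0, 0, 5, 0, 0, 0, 0, 0]

(s=0,f=0) a[fast]=0 → fast++
(s=0,f=1) a[fast]=3≠0 swap→a[0]=3 → slow++,fast++
(s=1,f=2) a[fast]=2≠0 swap→a[1]=2 → slow++,fast++
(s=2,f=3) a[fast]=0 → fast++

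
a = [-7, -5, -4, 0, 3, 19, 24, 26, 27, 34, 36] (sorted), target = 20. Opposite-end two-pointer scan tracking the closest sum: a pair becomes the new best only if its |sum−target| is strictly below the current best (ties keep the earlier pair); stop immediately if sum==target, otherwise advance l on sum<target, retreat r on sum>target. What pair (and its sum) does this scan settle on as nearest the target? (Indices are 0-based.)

[0,10] -7+36=29 d=9 * → r--
[0,9] -7+34=27 d=7 * → r--
[0,8] -7+27=20 d=0 * → stop

pair (-7, 27) with sum 20 (|Δ|=0)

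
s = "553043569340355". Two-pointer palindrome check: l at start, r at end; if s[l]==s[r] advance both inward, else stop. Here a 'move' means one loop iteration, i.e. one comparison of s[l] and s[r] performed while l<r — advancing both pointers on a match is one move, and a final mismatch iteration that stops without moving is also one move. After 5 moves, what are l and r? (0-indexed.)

l=5, r=9

[0,14] '5'=='5' → l++,r--
[1,13] '5'=='5' → l++,r--
[2,12] '3'=='3' → l++,r--
[3,11] '0'=='0' → l++,r--
[4,10] '4'=='4' → l++,r--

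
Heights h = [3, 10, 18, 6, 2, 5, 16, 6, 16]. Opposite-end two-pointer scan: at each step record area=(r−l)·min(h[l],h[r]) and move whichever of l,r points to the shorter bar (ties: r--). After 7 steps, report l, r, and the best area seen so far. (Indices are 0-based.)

l=0 r=8: min(3,16)*8=24 best=24 *, l++
l=1 r=8: min(10,16)*7=70 best=70 *, l++
l=2 r=8: min(18,16)*6=96 best=96 *, r--
l=2 r=7: min(18,6)*5=30 best=96, r--
l=2 r=6: min(18,16)*4=64 best=96, r--
l=2 r=5: min(18,5)*3=15 best=96, r--
l=2 r=4: min(18,2)*2=4 best=96, r--

l=2, r=3, best area=96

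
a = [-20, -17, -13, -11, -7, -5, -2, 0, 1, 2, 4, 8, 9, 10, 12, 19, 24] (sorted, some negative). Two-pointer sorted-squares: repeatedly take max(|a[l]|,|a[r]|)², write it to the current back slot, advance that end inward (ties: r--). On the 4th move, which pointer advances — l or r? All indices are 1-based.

[1,17] |-20|<=|24| out[17]=576 → r--
[1,16] |-20|>|19| out[16]=400 → l++
[2,16] |-17|<=|19| out[15]=361 → r--
[2,15] |-17|>|12| out[14]=289 → l++

l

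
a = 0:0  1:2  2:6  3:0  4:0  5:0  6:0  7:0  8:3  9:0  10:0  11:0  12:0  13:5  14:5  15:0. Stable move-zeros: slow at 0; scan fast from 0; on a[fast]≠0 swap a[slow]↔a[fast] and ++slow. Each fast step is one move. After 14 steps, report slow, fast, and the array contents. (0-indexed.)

slow=0 fast=0: a[fast]=0, fast++
slow=0 fast=1: a[fast]=2≠0 swap→a[0]=2, slow++,fast++
slow=1 fast=2: a[fast]=6≠0 swap→a[1]=6, slow++,fast++
slow=2 fast=3: a[fast]=0, fast++
slow=2 fast=4: a[fast]=0, fast++
slow=2 fast=5: a[fast]=0, fast++
slow=2 fast=6: a[fast]=0, fast++
slow=2 fast=7: a[fast]=0, fast++
slow=2 fast=8: a[fast]=3≠0 swap→a[2]=3, slow++,fast++
slow=3 fast=9: a[fast]=0, fast++
slow=3 fast=10: a[fast]=0, fast++
slow=3 fast=11: a[fast]=0, fast++
slow=3 fast=12: a[fast]=0, fast++
slow=3 fast=13: a[fast]=5≠0 swap→a[3]=5, slow++,fast++

slow=4, fast=14, a=[2, 6, 3, 5, 0, 0, 0, 0, 0, 0, 0, 0, 0, 0, 5, 0]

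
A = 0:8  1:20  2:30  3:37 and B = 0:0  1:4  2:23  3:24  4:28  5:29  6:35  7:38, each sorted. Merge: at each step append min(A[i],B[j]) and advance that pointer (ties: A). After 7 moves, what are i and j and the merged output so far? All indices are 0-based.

i=2, j=5, merged so far=[0, 4, 8, 20, 23, 24, 28]

[i=0,j=0] A[i]=8>B[j]=0 take 0 → j++
[i=0,j=1] A[i]=8>B[j]=4 take 4 → j++
[i=0,j=2] A[i]=8<=B[j]=23 take 8 → i++
[i=1,j=2] A[i]=20<=B[j]=23 take 20 → i++
[i=2,j=2] A[i]=30>B[j]=23 take 23 → j++
[i=2,j=3] A[i]=30>B[j]=24 take 24 → j++
[i=2,j=4] A[i]=30>B[j]=28 take 28 → j++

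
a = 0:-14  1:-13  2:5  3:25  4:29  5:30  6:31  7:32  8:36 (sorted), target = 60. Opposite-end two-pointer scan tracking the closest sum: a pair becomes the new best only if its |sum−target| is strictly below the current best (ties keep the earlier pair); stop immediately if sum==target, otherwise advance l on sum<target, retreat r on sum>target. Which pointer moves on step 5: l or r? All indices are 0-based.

[0,8] -14+36=22 d=38 * → l++
[1,8] -13+36=23 d=37 * → l++
[2,8] 5+36=41 d=19 * → l++
[3,8] 25+36=61 d=1 * → r--
[3,7] 25+32=57 d=3 → l++

l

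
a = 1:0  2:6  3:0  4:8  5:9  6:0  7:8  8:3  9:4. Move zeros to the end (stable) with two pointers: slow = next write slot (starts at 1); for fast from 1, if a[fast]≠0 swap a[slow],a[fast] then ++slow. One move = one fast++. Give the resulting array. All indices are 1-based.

[6, 8, 9, 8, 3, 4, 0, 0, 0]

(s=1,f=1) a[fast]=0 → fast++
(s=1,f=2) a[fast]=6≠0 swap→a[1]=6 → slow++,fast++
(s=2,f=3) a[fast]=0 → fast++
(s=2,f=4) a[fast]=8≠0 swap→a[2]=8 → slow++,fast++
(s=3,f=5) a[fast]=9≠0 swap→a[3]=9 → slow++,fast++
(s=4,f=6) a[fast]=0 → fast++
(s=4,f=7) a[fast]=8≠0 swap→a[4]=8 → slow++,fast++
(s=5,f=8) a[fast]=3≠0 swap→a[5]=3 → slow++,fast++
(s=6,f=9) a[fast]=4≠0 swap→a[6]=4 → slow++,fast++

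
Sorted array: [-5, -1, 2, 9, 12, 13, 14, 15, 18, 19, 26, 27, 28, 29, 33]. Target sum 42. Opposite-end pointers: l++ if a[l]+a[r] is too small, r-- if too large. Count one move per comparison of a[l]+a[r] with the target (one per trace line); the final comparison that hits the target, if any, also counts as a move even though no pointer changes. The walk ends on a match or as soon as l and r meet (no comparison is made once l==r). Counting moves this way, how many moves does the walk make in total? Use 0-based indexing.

l=0 r=14: -5+33=28 <42, l++
l=1 r=14: -1+33=32 <42, l++
l=2 r=14: 2+33=35 <42, l++
l=3 r=14: 9+33=42, found

4 moves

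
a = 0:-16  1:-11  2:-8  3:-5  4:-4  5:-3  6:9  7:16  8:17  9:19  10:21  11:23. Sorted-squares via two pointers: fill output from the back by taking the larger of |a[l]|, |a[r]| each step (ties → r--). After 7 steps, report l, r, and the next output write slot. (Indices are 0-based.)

l=2, r=6, next write slot=4

l=0 r=11: |-16|<=|23| out[11]=529, r--
l=0 r=10: |-16|<=|21| out[10]=441, r--
l=0 r=9: |-16|<=|19| out[9]=361, r--
l=0 r=8: |-16|<=|17| out[8]=289, r--
l=0 r=7: |-16|<=|16| out[7]=256, r--
l=0 r=6: |-16|>|9| out[6]=256, l++
l=1 r=6: |-11|>|9| out[5]=121, l++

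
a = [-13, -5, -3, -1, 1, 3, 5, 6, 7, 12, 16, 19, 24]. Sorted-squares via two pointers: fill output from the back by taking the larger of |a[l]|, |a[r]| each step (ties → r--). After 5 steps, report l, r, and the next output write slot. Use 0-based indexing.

l=1, r=8, next write slot=7

[0,12] |-13|<=|24| out[12]=576 → r--
[0,11] |-13|<=|19| out[11]=361 → r--
[0,10] |-13|<=|16| out[10]=256 → r--
[0,9] |-13|>|12| out[9]=169 → l++
[1,9] |-5|<=|12| out[8]=144 → r--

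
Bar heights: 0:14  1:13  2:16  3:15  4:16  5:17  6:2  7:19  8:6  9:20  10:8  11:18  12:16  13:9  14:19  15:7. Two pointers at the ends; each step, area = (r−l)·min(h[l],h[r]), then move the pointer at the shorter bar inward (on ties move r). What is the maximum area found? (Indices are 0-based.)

max area = 196

l=0 r=15: min(14,7)*15=105 best=105 *, r--
l=0 r=14: min(14,19)*14=196 best=196 *, l++
l=1 r=14: min(13,19)*13=169 best=196, l++
l=2 r=14: min(16,19)*12=192 best=196, l++
l=3 r=14: min(15,19)*11=165 best=196, l++
l=4 r=14: min(16,19)*10=160 best=196, l++
l=5 r=14: min(17,19)*9=153 best=196, l++
l=6 r=14: min(2,19)*8=16 best=196, l++
l=7 r=14: min(19,19)*7=133 best=196, r--
l=7 r=13: min(19,9)*6=54 best=196, r--
l=7 r=12: min(19,16)*5=80 best=196, r--
l=7 r=11: min(19,18)*4=72 best=196, r--
l=7 r=10: min(19,8)*3=24 best=196, r--
l=7 r=9: min(19,20)*2=38 best=196, l++
l=8 r=9: min(6,20)*1=6 best=196, l++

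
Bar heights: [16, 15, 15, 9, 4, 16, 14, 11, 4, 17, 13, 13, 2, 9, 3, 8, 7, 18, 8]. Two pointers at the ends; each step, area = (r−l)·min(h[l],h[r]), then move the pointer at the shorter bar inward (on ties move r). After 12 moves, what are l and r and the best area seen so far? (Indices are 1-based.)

l=1 r=19: min(16,8)*18=144 best=144 *, r--
l=1 r=18: min(16,18)*17=272 best=272 *, l++
l=2 r=18: min(15,18)*16=240 best=272, l++
l=3 r=18: min(15,18)*15=225 best=272, l++
l=4 r=18: min(9,18)*14=126 best=272, l++
l=5 r=18: min(4,18)*13=52 best=272, l++
l=6 r=18: min(16,18)*12=192 best=272, l++
l=7 r=18: min(14,18)*11=154 best=272, l++
l=8 r=18: min(11,18)*10=110 best=272, l++
l=9 r=18: min(4,18)*9=36 best=272, l++
l=10 r=18: min(17,18)*8=136 best=272, l++
l=11 r=18: min(13,18)*7=91 best=272, l++

l=12, r=18, best area=272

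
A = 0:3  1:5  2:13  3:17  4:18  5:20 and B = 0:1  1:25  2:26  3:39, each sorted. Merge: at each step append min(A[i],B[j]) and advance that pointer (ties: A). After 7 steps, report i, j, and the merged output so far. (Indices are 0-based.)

i=6, j=1, merged so far=[1, 3, 5, 13, 17, 18, 20]

i=0 j=0: A[i]=3>B[j]=1 take 1, j++
i=0 j=1: A[i]=3<=B[j]=25 take 3, i++
i=1 j=1: A[i]=5<=B[j]=25 take 5, i++
i=2 j=1: A[i]=13<=B[j]=25 take 13, i++
i=3 j=1: A[i]=17<=B[j]=25 take 17, i++
i=4 j=1: A[i]=18<=B[j]=25 take 18, i++
i=5 j=1: A[i]=20<=B[j]=25 take 20, i++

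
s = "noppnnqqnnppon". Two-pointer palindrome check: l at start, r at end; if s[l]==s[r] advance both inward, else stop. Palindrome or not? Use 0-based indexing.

palindrome

l=0 r=13: 'n'=='n', l++,r--
l=1 r=12: 'o'=='o', l++,r--
l=2 r=11: 'p'=='p', l++,r--
l=3 r=10: 'p'=='p', l++,r--
l=4 r=9: 'n'=='n', l++,r--
l=5 r=8: 'n'=='n', l++,r--
l=6 r=7: 'q'=='q', l++,r--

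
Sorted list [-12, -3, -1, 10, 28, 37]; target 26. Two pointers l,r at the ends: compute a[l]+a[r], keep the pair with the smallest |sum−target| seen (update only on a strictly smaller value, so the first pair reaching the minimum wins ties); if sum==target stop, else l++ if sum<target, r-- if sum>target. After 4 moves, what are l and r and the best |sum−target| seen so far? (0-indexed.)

[0,5] -12+37=25 d=1 * → l++
[1,5] -3+37=34 d=8 → r--
[1,4] -3+28=25 d=1 → l++
[2,4] -1+28=27 d=1 → r--

l=2, r=3, best |Δ|=1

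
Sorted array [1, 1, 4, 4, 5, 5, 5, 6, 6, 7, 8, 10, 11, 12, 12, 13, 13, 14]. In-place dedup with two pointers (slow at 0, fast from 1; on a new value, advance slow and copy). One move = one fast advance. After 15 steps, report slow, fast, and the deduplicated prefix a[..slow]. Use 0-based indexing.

slow=9, fast=16, prefix=[1, 4, 5, 6, 7, 8, 10, 11, 12, 13]

slow=0 fast=1: a[fast]=1=a[slow] dup, fast++
slow=0 fast=2: a[fast]=4≠a[slow]=1 write a[1]=4, slow++,fast++
slow=1 fast=3: a[fast]=4=a[slow] dup, fast++
slow=1 fast=4: a[fast]=5≠a[slow]=4 write a[2]=5, slow++,fast++
slow=2 fast=5: a[fast]=5=a[slow] dup, fast++
slow=2 fast=6: a[fast]=5=a[slow] dup, fast++
slow=2 fast=7: a[fast]=6≠a[slow]=5 write a[3]=6, slow++,fast++
slow=3 fast=8: a[fast]=6=a[slow] dup, fast++
slow=3 fast=9: a[fast]=7≠a[slow]=6 write a[4]=7, slow++,fast++
slow=4 fast=10: a[fast]=8≠a[slow]=7 write a[5]=8, slow++,fast++
slow=5 fast=11: a[fast]=10≠a[slow]=8 write a[6]=10, slow++,fast++
slow=6 fast=12: a[fast]=11≠a[slow]=10 write a[7]=11, slow++,fast++
slow=7 fast=13: a[fast]=12≠a[slow]=11 write a[8]=12, slow++,fast++
slow=8 fast=14: a[fast]=12=a[slow] dup, fast++
slow=8 fast=15: a[fast]=13≠a[slow]=12 write a[9]=13, slow++,fast++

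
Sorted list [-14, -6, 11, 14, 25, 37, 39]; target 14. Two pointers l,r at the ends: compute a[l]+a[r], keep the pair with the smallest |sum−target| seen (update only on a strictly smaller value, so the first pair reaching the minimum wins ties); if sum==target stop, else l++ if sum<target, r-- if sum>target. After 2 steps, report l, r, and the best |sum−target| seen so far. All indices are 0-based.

l=0 r=6: -14+39=25 d=11 *, r--
l=0 r=5: -14+37=23 d=9 *, r--

l=0, r=4, best |Δ|=9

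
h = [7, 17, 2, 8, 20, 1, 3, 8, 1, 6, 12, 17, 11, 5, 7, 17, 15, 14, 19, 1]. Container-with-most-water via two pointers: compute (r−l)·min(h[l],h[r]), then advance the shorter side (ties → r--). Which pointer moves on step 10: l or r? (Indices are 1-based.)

r

[1,20] min(7,1)*19=19 best=19 * → r--
[1,19] min(7,19)*18=126 best=126 * → l++
[2,19] min(17,19)*17=289 best=289 * → l++
[3,19] min(2,19)*16=32 best=289 → l++
[4,19] min(8,19)*15=120 best=289 → l++
[5,19] min(20,19)*14=266 best=289 → r--
[5,18] min(20,14)*13=182 best=289 → r--
[5,17] min(20,15)*12=180 best=289 → r--
[5,16] min(20,17)*11=187 best=289 → r--
[5,15] min(20,7)*10=70 best=289 → r--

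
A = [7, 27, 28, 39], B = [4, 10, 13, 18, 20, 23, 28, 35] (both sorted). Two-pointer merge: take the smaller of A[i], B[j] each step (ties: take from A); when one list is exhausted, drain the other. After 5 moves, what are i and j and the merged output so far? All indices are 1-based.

i=1 j=1: A[i]=7>B[j]=4 take 4, j++
i=1 j=2: A[i]=7<=B[j]=10 take 7, i++
i=2 j=2: A[i]=27>B[j]=10 take 10, j++
i=2 j=3: A[i]=27>B[j]=13 take 13, j++
i=2 j=4: A[i]=27>B[j]=18 take 18, j++

i=2, j=5, merged so far=[4, 7, 10, 13, 18]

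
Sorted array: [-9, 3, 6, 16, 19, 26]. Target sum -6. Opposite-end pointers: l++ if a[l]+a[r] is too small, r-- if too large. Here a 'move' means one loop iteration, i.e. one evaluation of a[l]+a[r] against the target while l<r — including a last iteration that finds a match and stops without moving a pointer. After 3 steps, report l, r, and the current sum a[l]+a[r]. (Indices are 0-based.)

l=0, r=2, sum=-3

l=0 r=5: -9+26=17 >-6, r--
l=0 r=4: -9+19=10 >-6, r--
l=0 r=3: -9+16=7 >-6, r--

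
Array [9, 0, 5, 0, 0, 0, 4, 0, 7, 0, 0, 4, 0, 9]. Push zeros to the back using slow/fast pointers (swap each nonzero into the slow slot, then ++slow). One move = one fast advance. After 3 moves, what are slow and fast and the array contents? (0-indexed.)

(s=0,f=0) a[fast]=9≠0 swap→a[0]=9 → slow++,fast++
(s=1,f=1) a[fast]=0 → fast++
(s=1,f=2) a[fast]=5≠0 swap→a[1]=5 → slow++,fast++

slow=2, fast=3, a=[9, 5, 0, 0, 0, 0, 4, 0, 7, 0, 0, 4, 0, 9]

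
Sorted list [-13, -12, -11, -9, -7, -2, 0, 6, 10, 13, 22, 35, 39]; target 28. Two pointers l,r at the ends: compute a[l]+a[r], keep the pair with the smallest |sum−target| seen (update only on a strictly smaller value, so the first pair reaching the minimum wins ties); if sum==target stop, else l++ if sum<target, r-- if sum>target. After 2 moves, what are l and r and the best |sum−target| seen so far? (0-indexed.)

l=2, r=12, best |Δ|=1

l=0 r=12: -13+39=26 d=2 *, l++
l=1 r=12: -12+39=27 d=1 *, l++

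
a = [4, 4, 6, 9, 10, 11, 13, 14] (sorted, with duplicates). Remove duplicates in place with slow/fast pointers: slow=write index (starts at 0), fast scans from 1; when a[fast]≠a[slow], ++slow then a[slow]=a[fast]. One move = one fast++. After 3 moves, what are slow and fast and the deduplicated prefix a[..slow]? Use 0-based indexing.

slow=2, fast=4, prefix=[4, 6, 9]

slow=0 fast=1: a[fast]=4=a[slow] dup, fast++
slow=0 fast=2: a[fast]=6≠a[slow]=4 write a[1]=6, slow++,fast++
slow=1 fast=3: a[fast]=9≠a[slow]=6 write a[2]=9, slow++,fast++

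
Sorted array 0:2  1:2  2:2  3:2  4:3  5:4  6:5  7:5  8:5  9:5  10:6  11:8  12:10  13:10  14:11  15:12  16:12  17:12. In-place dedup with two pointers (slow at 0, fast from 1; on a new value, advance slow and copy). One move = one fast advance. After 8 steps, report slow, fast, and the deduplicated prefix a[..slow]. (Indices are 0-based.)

slow=3, fast=9, prefix=[2, 3, 4, 5]

slow=0 fast=1: a[fast]=2=a[slow] dup, fast++
slow=0 fast=2: a[fast]=2=a[slow] dup, fast++
slow=0 fast=3: a[fast]=2=a[slow] dup, fast++
slow=0 fast=4: a[fast]=3≠a[slow]=2 write a[1]=3, slow++,fast++
slow=1 fast=5: a[fast]=4≠a[slow]=3 write a[2]=4, slow++,fast++
slow=2 fast=6: a[fast]=5≠a[slow]=4 write a[3]=5, slow++,fast++
slow=3 fast=7: a[fast]=5=a[slow] dup, fast++
slow=3 fast=8: a[fast]=5=a[slow] dup, fast++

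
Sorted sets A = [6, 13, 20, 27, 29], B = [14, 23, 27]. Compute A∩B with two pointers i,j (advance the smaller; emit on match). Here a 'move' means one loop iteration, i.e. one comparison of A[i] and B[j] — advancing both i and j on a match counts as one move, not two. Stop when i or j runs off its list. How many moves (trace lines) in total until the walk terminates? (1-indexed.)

6 moves

i=1 j=1: 6<14, i++
i=2 j=1: 13<14, i++
i=3 j=1: 20>14, j++
i=3 j=2: 20<23, i++
i=4 j=2: 27>23, j++
i=4 j=3: 27==27 emit, i++,j++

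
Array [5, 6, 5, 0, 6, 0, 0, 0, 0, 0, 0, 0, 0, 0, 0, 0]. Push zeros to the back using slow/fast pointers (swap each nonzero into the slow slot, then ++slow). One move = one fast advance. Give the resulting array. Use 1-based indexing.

[5, 6, 5, 6, 0, 0, 0, 0, 0, 0, 0, 0, 0, 0, 0, 0]

(s=1,f=1) a[fast]=5≠0 swap→a[1]=5 → slow++,fast++
(s=2,f=2) a[fast]=6≠0 swap→a[2]=6 → slow++,fast++
(s=3,f=3) a[fast]=5≠0 swap→a[3]=5 → slow++,fast++
(s=4,f=4) a[fast]=0 → fast++
(s=4,f=5) a[fast]=6≠0 swap→a[4]=6 → slow++,fast++
(s=5,f=6) a[fast]=0 → fast++
(s=5,f=7) a[fast]=0 → fast++
(s=5,f=8) a[fast]=0 → fast++
(s=5,f=9) a[fast]=0 → fast++
(s=5,f=10) a[fast]=0 → fast++
(s=5,f=11) a[fast]=0 → fast++
(s=5,f=12) a[fast]=0 → fast++
(s=5,f=13) a[fast]=0 → fast++
(s=5,f=14) a[fast]=0 → fast++
(s=5,f=15) a[fast]=0 → fast++
(s=5,f=16) a[fast]=0 → fast++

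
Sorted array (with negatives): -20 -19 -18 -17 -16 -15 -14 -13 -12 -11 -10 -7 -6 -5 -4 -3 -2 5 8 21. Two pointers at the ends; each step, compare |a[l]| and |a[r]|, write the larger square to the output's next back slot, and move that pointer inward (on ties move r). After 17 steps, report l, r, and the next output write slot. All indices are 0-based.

[0,19] |-20|<=|21| out[19]=441 → r--
[0,18] |-20|>|8| out[18]=400 → l++
[1,18] |-19|>|8| out[17]=361 → l++
[2,18] |-18|>|8| out[16]=324 → l++
[3,18] |-17|>|8| out[15]=289 → l++
[4,18] |-16|>|8| out[14]=256 → l++
[5,18] |-15|>|8| out[13]=225 → l++
[6,18] |-14|>|8| out[12]=196 → l++
[7,18] |-13|>|8| out[11]=169 → l++
[8,18] |-12|>|8| out[10]=144 → l++
[9,18] |-11|>|8| out[9]=121 → l++
[10,18] |-10|>|8| out[8]=100 → l++
[11,18] |-7|<=|8| out[7]=64 → r--
[11,17] |-7|>|5| out[6]=49 → l++
[12,17] |-6|>|5| out[5]=36 → l++
[13,17] |-5|<=|5| out[4]=25 → r--
[13,16] |-5|>|-2| out[3]=25 → l++

l=14, r=16, next write slot=2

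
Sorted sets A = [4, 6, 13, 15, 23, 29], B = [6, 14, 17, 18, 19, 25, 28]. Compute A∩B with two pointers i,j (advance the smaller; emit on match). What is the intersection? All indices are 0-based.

intersection = [6]

[i=0,j=0] 4<6 → i++
[i=1,j=0] 6==6 emit → i++,j++
[i=2,j=1] 13<14 → i++
[i=3,j=1] 15>14 → j++
[i=3,j=2] 15<17 → i++
[i=4,j=2] 23>17 → j++
[i=4,j=3] 23>18 → j++
[i=4,j=4] 23>19 → j++
[i=4,j=5] 23<25 → i++
[i=5,j=5] 29>25 → j++
[i=5,j=6] 29>28 → j++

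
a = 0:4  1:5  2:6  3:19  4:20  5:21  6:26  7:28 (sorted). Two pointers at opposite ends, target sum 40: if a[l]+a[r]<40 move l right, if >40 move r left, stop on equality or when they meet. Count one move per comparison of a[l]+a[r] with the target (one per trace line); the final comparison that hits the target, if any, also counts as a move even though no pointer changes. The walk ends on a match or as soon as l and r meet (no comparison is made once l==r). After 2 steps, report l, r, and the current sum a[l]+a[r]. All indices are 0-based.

l=2, r=7, sum=34

l=0 r=7: 4+28=32 <40, l++
l=1 r=7: 5+28=33 <40, l++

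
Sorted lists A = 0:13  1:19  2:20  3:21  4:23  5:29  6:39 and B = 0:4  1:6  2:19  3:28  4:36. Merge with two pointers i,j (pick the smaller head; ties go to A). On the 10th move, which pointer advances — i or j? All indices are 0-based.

i

[i=0,j=0] A[i]=13>B[j]=4 take 4 → j++
[i=0,j=1] A[i]=13>B[j]=6 take 6 → j++
[i=0,j=2] A[i]=13<=B[j]=19 take 13 → i++
[i=1,j=2] A[i]=19<=B[j]=19 take 19 → i++
[i=2,j=2] A[i]=20>B[j]=19 take 19 → j++
[i=2,j=3] A[i]=20<=B[j]=28 take 20 → i++
[i=3,j=3] A[i]=21<=B[j]=28 take 21 → i++
[i=4,j=3] A[i]=23<=B[j]=28 take 23 → i++
[i=5,j=3] A[i]=29>B[j]=28 take 28 → j++
[i=5,j=4] A[i]=29<=B[j]=36 take 29 → i++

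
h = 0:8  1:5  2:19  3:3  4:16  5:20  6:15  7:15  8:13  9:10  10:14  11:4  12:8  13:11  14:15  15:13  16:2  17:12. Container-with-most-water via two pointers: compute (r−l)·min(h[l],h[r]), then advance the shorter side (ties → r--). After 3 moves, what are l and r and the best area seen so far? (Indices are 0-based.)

l=2, r=16, best area=180

[0,17] min(8,12)*17=136 best=136 * → l++
[1,17] min(5,12)*16=80 best=136 → l++
[2,17] min(19,12)*15=180 best=180 * → r--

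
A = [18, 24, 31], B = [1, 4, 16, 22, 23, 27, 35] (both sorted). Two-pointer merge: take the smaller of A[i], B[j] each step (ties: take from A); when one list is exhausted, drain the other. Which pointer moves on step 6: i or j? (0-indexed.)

[i=0,j=0] A[i]=18>B[j]=1 take 1 → j++
[i=0,j=1] A[i]=18>B[j]=4 take 4 → j++
[i=0,j=2] A[i]=18>B[j]=16 take 16 → j++
[i=0,j=3] A[i]=18<=B[j]=22 take 18 → i++
[i=1,j=3] A[i]=24>B[j]=22 take 22 → j++
[i=1,j=4] A[i]=24>B[j]=23 take 23 → j++

j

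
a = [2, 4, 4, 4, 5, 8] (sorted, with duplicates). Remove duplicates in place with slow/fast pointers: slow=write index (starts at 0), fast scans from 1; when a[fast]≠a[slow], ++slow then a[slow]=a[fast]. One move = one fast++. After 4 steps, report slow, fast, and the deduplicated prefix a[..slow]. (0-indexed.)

(s=0,f=1) a[fast]=4≠a[slow]=2 write a[1]=4 → slow++,fast++
(s=1,f=2) a[fast]=4=a[slow] dup → fast++
(s=1,f=3) a[fast]=4=a[slow] dup → fast++
(s=1,f=4) a[fast]=5≠a[slow]=4 write a[2]=5 → slow++,fast++

slow=2, fast=5, prefix=[2, 4, 5]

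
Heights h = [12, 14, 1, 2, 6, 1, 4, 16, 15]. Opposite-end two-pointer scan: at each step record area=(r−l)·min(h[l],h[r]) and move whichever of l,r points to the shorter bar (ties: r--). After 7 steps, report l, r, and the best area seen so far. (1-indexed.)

l=8, r=9, best area=98

[1,9] min(12,15)*8=96 best=96 * → l++
[2,9] min(14,15)*7=98 best=98 * → l++
[3,9] min(1,15)*6=6 best=98 → l++
[4,9] min(2,15)*5=10 best=98 → l++
[5,9] min(6,15)*4=24 best=98 → l++
[6,9] min(1,15)*3=3 best=98 → l++
[7,9] min(4,15)*2=8 best=98 → l++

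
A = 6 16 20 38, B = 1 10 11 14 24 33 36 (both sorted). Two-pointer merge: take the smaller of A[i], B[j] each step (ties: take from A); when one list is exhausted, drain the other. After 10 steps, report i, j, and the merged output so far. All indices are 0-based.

[i=0,j=0] A[i]=6>B[j]=1 take 1 → j++
[i=0,j=1] A[i]=6<=B[j]=10 take 6 → i++
[i=1,j=1] A[i]=16>B[j]=10 take 10 → j++
[i=1,j=2] A[i]=16>B[j]=11 take 11 → j++
[i=1,j=3] A[i]=16>B[j]=14 take 14 → j++
[i=1,j=4] A[i]=16<=B[j]=24 take 16 → i++
[i=2,j=4] A[i]=20<=B[j]=24 take 20 → i++
[i=3,j=4] A[i]=38>B[j]=24 take 24 → j++
[i=3,j=5] A[i]=38>B[j]=33 take 33 → j++
[i=3,j=6] A[i]=38>B[j]=36 take 36 → j++

i=3, j=7, merged so far=[1, 6, 10, 11, 14, 16, 20, 24, 33, 36]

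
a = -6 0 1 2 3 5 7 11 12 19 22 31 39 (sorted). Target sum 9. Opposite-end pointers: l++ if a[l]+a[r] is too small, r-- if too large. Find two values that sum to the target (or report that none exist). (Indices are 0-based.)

(2, 7)

[0,12] -6+39=33 >9 → r--
[0,11] -6+31=25 >9 → r--
[0,10] -6+22=16 >9 → r--
[0,9] -6+19=13 >9 → r--
[0,8] -6+12=6 <9 → l++
[1,8] 0+12=12 >9 → r--
[1,7] 0+11=11 >9 → r--
[1,6] 0+7=7 <9 → l++
[2,6] 1+7=8 <9 → l++
[3,6] 2+7=9 → found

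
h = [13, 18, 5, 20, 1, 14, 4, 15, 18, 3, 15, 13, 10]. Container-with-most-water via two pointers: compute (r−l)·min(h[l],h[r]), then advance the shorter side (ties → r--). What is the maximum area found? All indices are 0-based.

l=0 r=12: min(13,10)*12=120 best=120 *, r--
l=0 r=11: min(13,13)*11=143 best=143 *, r--
l=0 r=10: min(13,15)*10=130 best=143, l++
l=1 r=10: min(18,15)*9=135 best=143, r--
l=1 r=9: min(18,3)*8=24 best=143, r--
l=1 r=8: min(18,18)*7=126 best=143, r--
l=1 r=7: min(18,15)*6=90 best=143, r--
l=1 r=6: min(18,4)*5=20 best=143, r--
l=1 r=5: min(18,14)*4=56 best=143, r--
l=1 r=4: min(18,1)*3=3 best=143, r--
l=1 r=3: min(18,20)*2=36 best=143, l++
l=2 r=3: min(5,20)*1=5 best=143, l++

max area = 143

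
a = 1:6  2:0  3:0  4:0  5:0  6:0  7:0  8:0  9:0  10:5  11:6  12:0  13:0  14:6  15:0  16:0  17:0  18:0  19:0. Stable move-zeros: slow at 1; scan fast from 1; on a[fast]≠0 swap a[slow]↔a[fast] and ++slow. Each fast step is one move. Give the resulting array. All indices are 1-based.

(s=1,f=1) a[fast]=6≠0 swap→a[1]=6 → slow++,fast++
(s=2,f=2) a[fast]=0 → fast++
(s=2,f=3) a[fast]=0 → fast++
(s=2,f=4) a[fast]=0 → fast++
(s=2,f=5) a[fast]=0 → fast++
(s=2,f=6) a[fast]=0 → fast++
(s=2,f=7) a[fast]=0 → fast++
(s=2,f=8) a[fast]=0 → fast++
(s=2,f=9) a[fast]=0 → fast++
(s=2,f=10) a[fast]=5≠0 swap→a[2]=5 → slow++,fast++
(s=3,f=11) a[fast]=6≠0 swap→a[3]=6 → slow++,fast++
(s=4,f=12) a[fast]=0 → fast++
(s=4,f=13) a[fast]=0 → fast++
(s=4,f=14) a[fast]=6≠0 swap→a[4]=6 → slow++,fast++
(s=5,f=15) a[fast]=0 → fast++
(s=5,f=16) a[fast]=0 → fast++
(s=5,f=17) a[fast]=0 → fast++
(s=5,f=18) a[fast]=0 → fast++
(s=5,f=19) a[fast]=0 → fast++

[6, 5, 6, 6, 0, 0, 0, 0, 0, 0, 0, 0, 0, 0, 0, 0, 0, 0, 0]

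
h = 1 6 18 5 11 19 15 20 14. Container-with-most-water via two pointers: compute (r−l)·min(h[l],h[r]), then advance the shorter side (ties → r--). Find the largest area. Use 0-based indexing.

max area = 90

l=0 r=8: min(1,14)*8=8 best=8 *, l++
l=1 r=8: min(6,14)*7=42 best=42 *, l++
l=2 r=8: min(18,14)*6=84 best=84 *, r--
l=2 r=7: min(18,20)*5=90 best=90 *, l++
l=3 r=7: min(5,20)*4=20 best=90, l++
l=4 r=7: min(11,20)*3=33 best=90, l++
l=5 r=7: min(19,20)*2=38 best=90, l++
l=6 r=7: min(15,20)*1=15 best=90, l++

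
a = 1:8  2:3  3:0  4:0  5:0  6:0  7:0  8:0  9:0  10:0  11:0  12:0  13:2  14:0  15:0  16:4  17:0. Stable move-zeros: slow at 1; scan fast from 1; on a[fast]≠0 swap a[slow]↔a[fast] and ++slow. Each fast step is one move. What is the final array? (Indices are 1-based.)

slow=1 fast=1: a[fast]=8≠0 swap→a[1]=8, slow++,fast++
slow=2 fast=2: a[fast]=3≠0 swap→a[2]=3, slow++,fast++
slow=3 fast=3: a[fast]=0, fast++
slow=3 fast=4: a[fast]=0, fast++
slow=3 fast=5: a[fast]=0, fast++
slow=3 fast=6: a[fast]=0, fast++
slow=3 fast=7: a[fast]=0, fast++
slow=3 fast=8: a[fast]=0, fast++
slow=3 fast=9: a[fast]=0, fast++
slow=3 fast=10: a[fast]=0, fast++
slow=3 fast=11: a[fast]=0, fast++
slow=3 fast=12: a[fast]=0, fast++
slow=3 fast=13: a[fast]=2≠0 swap→a[3]=2, slow++,fast++
slow=4 fast=14: a[fast]=0, fast++
slow=4 fast=15: a[fast]=0, fast++
slow=4 fast=16: a[fast]=4≠0 swap→a[4]=4, slow++,fast++
slow=5 fast=17: a[fast]=0, fast++

[8, 3, 2, 4, 0, 0, 0, 0, 0, 0, 0, 0, 0, 0, 0, 0, 0]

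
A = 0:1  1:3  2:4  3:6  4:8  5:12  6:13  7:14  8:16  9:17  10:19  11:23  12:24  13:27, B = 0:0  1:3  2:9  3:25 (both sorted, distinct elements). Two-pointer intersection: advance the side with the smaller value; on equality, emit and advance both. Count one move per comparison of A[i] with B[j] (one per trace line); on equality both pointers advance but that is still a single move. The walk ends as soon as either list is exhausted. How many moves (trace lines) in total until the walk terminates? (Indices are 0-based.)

16 moves

[i=0,j=0] 1>0 → j++
[i=0,j=1] 1<3 → i++
[i=1,j=1] 3==3 emit → i++,j++
[i=2,j=2] 4<9 → i++
[i=3,j=2] 6<9 → i++
[i=4,j=2] 8<9 → i++
[i=5,j=2] 12>9 → j++
[i=5,j=3] 12<25 → i++
[i=6,j=3] 13<25 → i++
[i=7,j=3] 14<25 → i++
[i=8,j=3] 16<25 → i++
[i=9,j=3] 17<25 → i++
[i=10,j=3] 19<25 → i++
[i=11,j=3] 23<25 → i++
[i=12,j=3] 24<25 → i++
[i=13,j=3] 27>25 → j++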